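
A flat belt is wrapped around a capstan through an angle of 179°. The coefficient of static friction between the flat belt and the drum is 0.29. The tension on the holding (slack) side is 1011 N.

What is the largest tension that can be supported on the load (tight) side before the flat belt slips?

At impending slip the capstan equation gives T₂/T₁ = e^{μβ} with β in radians.
β = 179° × π/180 = 3.124 rad.
e^{μβ} = e^{0.29×3.124} = 2.474.
T₂ = T₁ · e^{μβ} = 1011 × 2.474 = 2500 N.

T_max ≈ 2500 N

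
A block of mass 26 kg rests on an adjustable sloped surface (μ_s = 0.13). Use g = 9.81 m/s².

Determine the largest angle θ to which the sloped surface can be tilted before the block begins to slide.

θ_max ≈ 7.41°

At the slip threshold, m g sin θ = μ_s · m g cos θ, so tan θ = μ_s.
θ_max = arctan(0.13) = 7.41°.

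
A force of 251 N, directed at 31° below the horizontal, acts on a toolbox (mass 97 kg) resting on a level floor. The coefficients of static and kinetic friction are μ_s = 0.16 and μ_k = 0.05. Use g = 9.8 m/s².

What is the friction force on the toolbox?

The vertical component of P adds to the normal force: N = m g + P sin α = 950.6 + 129.3 = 1080 N.
The horizontal driving force is P cos α = 215.1 N, so equilibrium needs friction f = 215.1 N.
The static-friction limit is μ_s N = 172.8 N.
The required friction exceeds μ_s N, so the toolbox moves and f = μ_k N = 54 N.

f ≈ 54 N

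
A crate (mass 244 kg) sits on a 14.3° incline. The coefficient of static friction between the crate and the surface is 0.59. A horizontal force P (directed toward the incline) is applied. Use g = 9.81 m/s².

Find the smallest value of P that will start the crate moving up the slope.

At impending motion up the slope, friction acts down-slope at its limit: f = μ_s N.
Perpendicular to the incline: N = m g cos θ + P sin θ.
Along the incline: P cos θ = m g sin θ + μ_s N = m g sin θ + μ_s (m g cos θ + P sin θ).
Solving, P (cos θ − μ_s sin θ) = m g (sin θ + μ_s cos θ), so P = 244×9.81×(sin 14.3° + 0.59 cos 14.3°)/(cos 14.3° − 0.59 sin 14.3°) = 2390×0.8187/0.8233 = 2380 N.

P ≈ 2380 N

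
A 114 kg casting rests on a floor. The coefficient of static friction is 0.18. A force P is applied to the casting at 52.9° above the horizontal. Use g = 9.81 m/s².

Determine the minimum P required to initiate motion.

N = m g − P sin α (the pull lifts the casting).
At impending slip, P cos α = μ_s N = μ_s (m g − P sin α).
Solving: P (cos α + μ_s sin α) = μ_s m g → P = 0.18×1120/(cos 52.9° + 0.18 sin 52.9°) = 201/0.7468 = 270 N.

P ≈ 270 N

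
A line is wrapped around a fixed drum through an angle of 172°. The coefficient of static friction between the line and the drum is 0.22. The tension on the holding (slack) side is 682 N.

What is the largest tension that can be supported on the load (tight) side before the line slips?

T_max ≈ 1320 N

At impending slip the capstan equation gives T₂/T₁ = e^{μβ} with β in radians.
β = 172° × π/180 = 3.002 rad.
e^{μβ} = e^{0.22×3.002} = 1.936.
T₂ = T₁ · e^{μβ} = 682 × 1.936 = 1320 N.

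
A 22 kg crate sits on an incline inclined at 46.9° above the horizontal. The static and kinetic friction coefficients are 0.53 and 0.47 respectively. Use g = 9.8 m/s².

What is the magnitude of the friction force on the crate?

The normal reaction is N = m g cos θ = 147.3 N.
For equilibrium along the incline, friction must balance the weight component: f = m g sin θ = 157.4 N up the slope.
Static friction can supply at most μ_s N = 78.08 N.
|157.4| exceeds 78.08 N, so the crate slips down-slope; friction is kinetic, f = μ_k N = 0.47×147.3 = 69.2 N.

f ≈ 69.2 N (up the incline)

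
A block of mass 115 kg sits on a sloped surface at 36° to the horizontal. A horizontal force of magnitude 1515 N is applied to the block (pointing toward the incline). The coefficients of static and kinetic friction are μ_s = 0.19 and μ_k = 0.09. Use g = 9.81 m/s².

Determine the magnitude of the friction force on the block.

f ≈ 162 N (down the incline)

Resolve perpendicular to the incline: N = m g cos θ + P sin θ = 115×9.81×cos 36° + 1515×sin 36° = 1803 N.
Parallel to the incline: P cos θ − m g sin θ = 1226 − 663.1 = 562.6 N; the friction needed to balance this is 562.6 N acting down the slope.
The limit of static friction is μ_s N = 342.6 N.
The required 562.6 N exceeds the static limit, so the block slides up-slope and f = μ_k N = 0.09×1803 = 162 N.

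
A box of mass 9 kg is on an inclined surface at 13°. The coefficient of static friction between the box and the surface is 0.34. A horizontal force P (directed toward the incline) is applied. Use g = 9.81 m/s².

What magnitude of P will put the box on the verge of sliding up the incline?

At impending motion up the slope, friction acts down-slope at its limit: f = μ_s N.
Perpendicular to the incline: N = m g cos θ + P sin θ.
Along the incline: P cos θ = m g sin θ + μ_s N = m g sin θ + μ_s (m g cos θ + P sin θ).
Solving, P (cos θ − μ_s sin θ) = m g (sin θ + μ_s cos θ), so P = 9×9.81×(sin 13° + 0.34 cos 13°)/(cos 13° − 0.34 sin 13°) = 88.3×0.5562/0.8979 = 54.7 N.

P ≈ 54.7 N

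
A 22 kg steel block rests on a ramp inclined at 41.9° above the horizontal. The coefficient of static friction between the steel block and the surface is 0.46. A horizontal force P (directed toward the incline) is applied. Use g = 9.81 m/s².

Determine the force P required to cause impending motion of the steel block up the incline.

At impending motion up the slope, friction acts down-slope at its limit: f = μ_s N.
Perpendicular to the incline: N = m g cos θ + P sin θ.
Along the incline: P cos θ = m g sin θ + μ_s N = m g sin θ + μ_s (m g cos θ + P sin θ).
Solving, P (cos θ − μ_s sin θ) = m g (sin θ + μ_s cos θ), so P = 22×9.81×(sin 41.9° + 0.46 cos 41.9°)/(cos 41.9° − 0.46 sin 41.9°) = 216×1.01/0.4371 = 499 N.

P ≈ 499 N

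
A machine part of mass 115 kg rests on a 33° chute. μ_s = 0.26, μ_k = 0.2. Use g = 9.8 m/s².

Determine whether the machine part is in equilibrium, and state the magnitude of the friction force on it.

N = m g cos θ = 945 N.
Down-slope weight component: m g sin θ = 614 N.
μ_s N = 246 N.
614 > 246 N, so it slides; kinetic friction f = μ_k N = 0.2×945 = 189 N.

f ≈ 189 N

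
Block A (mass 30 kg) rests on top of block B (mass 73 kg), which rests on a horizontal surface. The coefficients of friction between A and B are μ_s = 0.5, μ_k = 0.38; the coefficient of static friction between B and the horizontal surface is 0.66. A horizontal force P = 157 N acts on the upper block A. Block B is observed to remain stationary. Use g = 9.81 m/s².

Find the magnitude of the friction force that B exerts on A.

f ≈ 112 N

Normal force at the A–B interface: N₁ = m_A g = 294.3 N.
Maximum static friction on A from B: μ_s N₁ = 0.5×294.3 = 147.2 N.
P = 157 N exceeds that limit, so A slips over B and the interface friction becomes kinetic: f₁ = μ_k N₁ = 0.38×294.3 = 112 N.
By Newton's third law B feels 112 N forward from A. With B stationary, the floor's static friction on B balances it: f₂ = 112 N (well within μ_s(m_A+m_B)g = 666.9 N).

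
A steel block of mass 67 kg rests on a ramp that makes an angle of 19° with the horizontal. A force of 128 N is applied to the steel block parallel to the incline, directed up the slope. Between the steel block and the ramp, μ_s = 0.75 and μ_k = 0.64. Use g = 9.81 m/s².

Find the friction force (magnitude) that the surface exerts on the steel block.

f ≈ 86 N (up the incline)

The normal reaction is N = m g cos θ = 621.5 N.
The friction needed for equilibrium is m g sin θ − P = 214 − 128 = 85.99 N, measured positive up-slope.
Maximum static friction available: μ_s N = 0.75 × 621.5 = 466.1 N.
Since |85.99| ≤ 466.1 N, static friction is sufficient; f equals the required value, not μ_s N.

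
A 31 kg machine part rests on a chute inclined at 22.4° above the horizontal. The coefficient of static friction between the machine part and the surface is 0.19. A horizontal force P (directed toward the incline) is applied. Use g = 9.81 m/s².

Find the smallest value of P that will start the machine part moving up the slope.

At impending motion up the slope, friction acts down-slope at its limit: f = μ_s N.
Perpendicular to the incline: N = m g cos θ + P sin θ.
Along the incline: P cos θ = m g sin θ + μ_s N = m g sin θ + μ_s (m g cos θ + P sin θ).
Solving, P (cos θ − μ_s sin θ) = m g (sin θ + μ_s cos θ), so P = 31×9.81×(sin 22.4° + 0.19 cos 22.4°)/(cos 22.4° − 0.19 sin 22.4°) = 304×0.5567/0.8521 = 199 N.

P ≈ 199 N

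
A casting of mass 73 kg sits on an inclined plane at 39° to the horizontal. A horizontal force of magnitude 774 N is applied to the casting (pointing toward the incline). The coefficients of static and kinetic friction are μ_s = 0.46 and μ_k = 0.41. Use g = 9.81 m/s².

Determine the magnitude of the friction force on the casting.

Normal direction: N = m g cos θ + P sin θ = 1044 N.
Along the incline, the net driving force (taking up-slope positive) is P cos θ − m g sin θ = 601.5 − 450.7 = 150.8 N, so equilibrium requires friction f = -150.8 N (down-slope).
The limit of static friction is μ_s N = 480.1 N.
Since 150.8 N is within the 480.1 N limit, the casting stays put and friction is exactly 151 N.

f ≈ 151 N (down the incline)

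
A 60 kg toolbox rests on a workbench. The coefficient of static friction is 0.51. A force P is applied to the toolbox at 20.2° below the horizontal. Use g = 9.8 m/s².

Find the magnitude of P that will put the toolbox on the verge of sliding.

P ≈ 393 N

N = m g + P sin α (the push presses the toolbox into the workbench).
At impending slip, P cos α = μ_s N = μ_s (m g + P sin α).
Solving: P (cos α − μ_s sin α) = μ_s m g → P = 0.51×588/(cos 20.2° − 0.51 sin 20.2°) = 300/0.7624 = 393 N.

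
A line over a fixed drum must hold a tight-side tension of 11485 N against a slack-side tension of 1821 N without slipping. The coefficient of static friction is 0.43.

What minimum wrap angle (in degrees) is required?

β_min ≈ 245°

T₂/T₁ = e^{μβ} → β = ln(T₂/T₁)/μ.
β = ln(11485/1821)/0.43 = 1.842/0.43 = 4.283 rad.
In degrees: β = 4.283 × 180/π = 245°.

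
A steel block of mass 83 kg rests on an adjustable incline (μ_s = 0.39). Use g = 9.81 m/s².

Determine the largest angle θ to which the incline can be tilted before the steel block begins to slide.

θ_max ≈ 21.3°

At the slip threshold, m g sin θ = μ_s · m g cos θ, so tan θ = μ_s.
θ_max = arctan(0.39) = 21.3°.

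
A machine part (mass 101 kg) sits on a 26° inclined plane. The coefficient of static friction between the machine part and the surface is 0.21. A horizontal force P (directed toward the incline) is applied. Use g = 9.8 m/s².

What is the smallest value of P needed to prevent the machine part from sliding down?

The machine part tends to slide down (tan θ > μ_s), so at the point of impending slip friction acts up-slope at its limit: f = μ_s N.
Perpendicular to the incline: N = m g cos θ + P sin θ.
Along the incline: P cos θ + μ_s N = m g sin θ, i.e. P cos θ + μ_s (m g cos θ + P sin θ) = m g sin θ.
Solving, P (cos θ + μ_s sin θ) = m g (sin θ − μ_s cos θ), so P = 990×0.2496/0.9909 = 249 N.

P_min ≈ 249 N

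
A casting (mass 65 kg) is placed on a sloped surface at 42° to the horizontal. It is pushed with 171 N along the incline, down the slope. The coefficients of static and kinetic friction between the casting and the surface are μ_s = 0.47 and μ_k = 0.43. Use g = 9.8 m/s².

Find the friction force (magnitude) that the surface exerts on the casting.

f ≈ 204 N (up the incline)

The normal reaction is N = m g cos θ = 473.4 N.
For equilibrium along the incline the friction force must supply f = m g sin θ + P = 426.2 + 171 = 597.2 N (positive meaning up-slope).
Static friction can supply at most μ_s N = 222.5 N.
Since |597.2| > 222.5 N, static friction cannot hold it; the casting slides down the incline and kinetic friction applies: f = μ_k N = 0.43 × 473.4 = 204 N.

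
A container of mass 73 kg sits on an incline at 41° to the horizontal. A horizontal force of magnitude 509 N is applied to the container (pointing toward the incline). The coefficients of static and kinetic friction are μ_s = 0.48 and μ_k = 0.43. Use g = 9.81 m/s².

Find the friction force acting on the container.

The horizontal push has a component P sin θ into the surface, so N = m g cos θ + P sin θ = 540.5 + 333.9 = 874.4 N.
Parallel to the incline: P cos θ − m g sin θ = 384.1 − 469.8 = -85.68 N; the friction needed to balance this is 85.68 N acting up the slope.
Maximum static friction: μ_s N = 0.48 × 874.4 = 419.7 N.
Since 85.68 N is within the 419.7 N limit, the container stays put and friction is exactly 85.7 N.

f ≈ 85.7 N (up the incline)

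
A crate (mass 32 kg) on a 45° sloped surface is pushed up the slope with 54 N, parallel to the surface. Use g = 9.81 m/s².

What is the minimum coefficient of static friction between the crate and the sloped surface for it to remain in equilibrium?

μ_s,min ≈ 0.757

N = m g cos θ = 222 N.
Friction must make up the shortfall along the incline: f = m g sin θ − P = 222 − 54 = 168 N.
At the threshold f = μ_s N, so μ_s,min = 168/222 = 0.757.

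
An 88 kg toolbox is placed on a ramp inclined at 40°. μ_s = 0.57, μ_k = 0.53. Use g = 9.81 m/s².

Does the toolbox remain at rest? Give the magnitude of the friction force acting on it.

N = m g cos θ = 661 N.
Down-slope weight component: m g sin θ = 555 N.
μ_s N = 377 N.
555 > 377 N, so it slides; kinetic friction f = μ_k N = 0.53×661 = 350 N.

f ≈ 350 N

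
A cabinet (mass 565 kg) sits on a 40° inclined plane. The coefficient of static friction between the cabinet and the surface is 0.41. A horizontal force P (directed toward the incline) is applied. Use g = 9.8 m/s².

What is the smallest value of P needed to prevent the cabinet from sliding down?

P_min ≈ 1770 N

The cabinet tends to slide down (tan θ > μ_s), so at the point of impending slip friction acts up-slope at its limit: f = μ_s N.
Perpendicular to the incline: N = m g cos θ + P sin θ.
Along the incline: P cos θ + μ_s N = m g sin θ, i.e. P cos θ + μ_s (m g cos θ + P sin θ) = m g sin θ.
Solving, P (cos θ + μ_s sin θ) = m g (sin θ − μ_s cos θ), so P = 5540×0.3287/1.03 = 1770 N.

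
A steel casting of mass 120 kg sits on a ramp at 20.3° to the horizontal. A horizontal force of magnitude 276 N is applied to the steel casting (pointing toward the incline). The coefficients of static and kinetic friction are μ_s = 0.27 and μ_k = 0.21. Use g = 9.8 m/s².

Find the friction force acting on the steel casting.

f ≈ 149 N (up the incline)

Normal direction: N = m g cos θ + P sin θ = 1199 N.
Parallel to the incline: P cos θ − m g sin θ = 258.9 − 408 = -149.1 N; the friction needed to balance this is 149.1 N acting up the slope.
Maximum static friction: μ_s N = 0.27 × 1199 = 323.7 N.
|f_req| = 149.1 ≤ 323.7 N → the steel casting is in equilibrium; friction equals the required value.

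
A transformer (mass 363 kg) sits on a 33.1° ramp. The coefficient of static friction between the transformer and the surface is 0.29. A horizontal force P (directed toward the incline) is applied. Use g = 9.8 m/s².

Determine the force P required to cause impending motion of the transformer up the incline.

P ≈ 4130 N

At impending motion up the slope, friction acts down-slope at its limit: f = μ_s N.
Perpendicular to the incline: N = m g cos θ + P sin θ.
Along the incline: P cos θ = m g sin θ + μ_s N = m g sin θ + μ_s (m g cos θ + P sin θ).
Solving, P (cos θ − μ_s sin θ) = m g (sin θ + μ_s cos θ), so P = 363×9.8×(sin 33.1° + 0.29 cos 33.1°)/(cos 33.1° − 0.29 sin 33.1°) = 3560×0.789/0.6793 = 4130 N.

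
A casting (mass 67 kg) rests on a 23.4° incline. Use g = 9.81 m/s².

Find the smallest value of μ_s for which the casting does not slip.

At the slip threshold m g sin θ = μ_s m g cos θ, so μ_s,min = tan θ.
μ_s,min = tan 23.4° = 0.433.

μ_s,min ≈ 0.433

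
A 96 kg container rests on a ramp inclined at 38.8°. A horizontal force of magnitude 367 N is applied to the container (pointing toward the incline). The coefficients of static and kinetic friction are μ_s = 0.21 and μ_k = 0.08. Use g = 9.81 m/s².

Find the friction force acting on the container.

f ≈ 77.1 N (up the incline)

Resolve perpendicular to the incline: N = m g cos θ + P sin θ = 96×9.81×cos 38.8° + 367×sin 38.8° = 963.9 N.
Along the incline, the net driving force (taking up-slope positive) is P cos θ − m g sin θ = 286 − 590.1 = -304.1 N, so equilibrium requires friction f = 304.1 N (up-slope).
Maximum static friction: μ_s N = 0.21 × 963.9 = 202.4 N.
|f_req| = 304.1 > 202.4 N → the container slides down the incline; f = μ_k N = 0.08 × 963.9 = 77.1 N.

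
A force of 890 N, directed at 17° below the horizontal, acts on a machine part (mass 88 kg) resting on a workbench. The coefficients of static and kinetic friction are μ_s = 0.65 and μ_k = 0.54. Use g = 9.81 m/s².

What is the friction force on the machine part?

Vertical equilibrium gives N = m g + P sin α = 1123 N.
The horizontal driving force is P cos α = 851.1 N, so equilibrium needs friction f = 851.1 N.
μ_s N = 0.65 × 1123 = 730.3 N.
851.1 > 730.3 N → the machine part slides; f = μ_k N = 0.54×1123 = 607 N.

f ≈ 607 N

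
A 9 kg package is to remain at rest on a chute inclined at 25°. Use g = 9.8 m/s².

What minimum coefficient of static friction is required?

At the slip threshold m g sin θ = μ_s m g cos θ, so μ_s,min = tan θ.
μ_s,min = tan 25° = 0.466.

μ_s,min ≈ 0.466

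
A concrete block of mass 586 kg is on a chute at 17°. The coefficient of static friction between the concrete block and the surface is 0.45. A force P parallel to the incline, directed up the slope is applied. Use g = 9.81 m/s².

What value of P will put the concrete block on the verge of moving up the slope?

P ≈ 4150 N

At impending motion up the slope, friction acts down-slope at its limit: f = μ_s N.
P is parallel to the surface, so N = m g cos θ = 5500 N.
Along the incline: P = m g sin θ + μ_s N = 1680 + 0.45×5500 = 4150 N.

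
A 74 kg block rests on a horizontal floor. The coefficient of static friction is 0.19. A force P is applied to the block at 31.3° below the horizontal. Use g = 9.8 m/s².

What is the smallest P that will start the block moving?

P ≈ 182 N

N = m g + P sin α (the push presses the block into the horizontal floor).
At impending slip, P cos α = μ_s N = μ_s (m g + P sin α).
Solving: P (cos α − μ_s sin α) = μ_s m g → P = 0.19×725/(cos 31.3° − 0.19 sin 31.3°) = 138/0.7558 = 182 N.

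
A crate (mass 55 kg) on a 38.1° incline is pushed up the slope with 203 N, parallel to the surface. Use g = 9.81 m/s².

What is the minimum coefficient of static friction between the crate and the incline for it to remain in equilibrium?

μ_s,min ≈ 0.306

N = m g cos θ = 424.6 N.
Friction must make up the shortfall along the incline: f = m g sin θ − P = 332.9 − 203 = 129.9 N.
At the threshold f = μ_s N, so μ_s,min = 129.9/424.6 = 0.306.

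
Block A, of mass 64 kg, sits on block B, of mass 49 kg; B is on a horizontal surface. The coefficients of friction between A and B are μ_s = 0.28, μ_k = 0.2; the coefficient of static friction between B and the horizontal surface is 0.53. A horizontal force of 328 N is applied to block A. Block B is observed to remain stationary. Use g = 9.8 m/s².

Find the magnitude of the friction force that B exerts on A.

f ≈ 125 N

Between the blocks, N₁ = m_A g = 627.2 N.
So the A–B interface can sustain at most μ_s N₁ = 175.6 N of static friction.
Since P = 328 N > 175.6 N, A slides on B; the A–B friction is kinetic: f₁ = μ_k N₁ = 0.2×627.2 = 125 N.
B experiences an equal 125 N forward from A (third law). B is in equilibrium, so the floor supplies f₂ = 125 N of static friction (limit μ_s(m_A+m_B)g = 586.9 N, not exceeded).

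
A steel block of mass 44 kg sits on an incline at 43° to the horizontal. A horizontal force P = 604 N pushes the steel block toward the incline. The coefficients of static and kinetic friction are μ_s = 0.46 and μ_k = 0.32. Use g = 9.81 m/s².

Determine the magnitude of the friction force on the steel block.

f ≈ 147 N (down the incline)

Normal direction: N = m g cos θ + P sin θ = 727.6 N.
Along the incline, the net driving force (taking up-slope positive) is P cos θ − m g sin θ = 441.7 − 294.4 = 147.4 N, so equilibrium requires friction f = -147.4 N (down-slope).
The limit of static friction is μ_s N = 334.7 N.
Since 147.4 N is within the 334.7 N limit, the steel block stays put and friction is exactly 147 N.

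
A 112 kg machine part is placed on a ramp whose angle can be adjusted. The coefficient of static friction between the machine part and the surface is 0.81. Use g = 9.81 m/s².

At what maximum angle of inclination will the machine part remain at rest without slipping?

At the slip threshold, m g sin θ = μ_s · m g cos θ, so tan θ = μ_s.
θ_max = arctan(0.81) = 39°.

θ_max ≈ 39°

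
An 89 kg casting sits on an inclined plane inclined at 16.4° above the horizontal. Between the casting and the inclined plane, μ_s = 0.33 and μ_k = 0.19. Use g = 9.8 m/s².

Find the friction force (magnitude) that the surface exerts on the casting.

f ≈ 246 N (up the incline)

The normal reaction is N = m g cos θ = 836.7 N.
Along the slope the weight component is m g sin θ = 246.3 N; friction must supply exactly this, acting up-slope.
The static-friction ceiling is μ_s N = 0.33 × 836.7 = 276.1 N.
Since |246.3| ≤ 276.1 N, the casting remains in static equilibrium and friction takes exactly the required value.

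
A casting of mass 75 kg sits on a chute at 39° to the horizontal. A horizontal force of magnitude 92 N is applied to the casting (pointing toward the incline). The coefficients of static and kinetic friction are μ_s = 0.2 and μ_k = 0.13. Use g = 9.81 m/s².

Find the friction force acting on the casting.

The horizontal push has a component P sin θ into the surface, so N = m g cos θ + P sin θ = 571.8 + 57.9 = 629.7 N.
Along the incline, the net driving force (taking up-slope positive) is P cos θ − m g sin θ = 71.5 − 463 = -391.5 N, so equilibrium requires friction f = 391.5 N (up-slope).
The limit of static friction is μ_s N = 125.9 N.
The required 391.5 N exceeds the static limit, so the casting slides down-slope and f = μ_k N = 0.13×629.7 = 81.9 N.

f ≈ 81.9 N (up the incline)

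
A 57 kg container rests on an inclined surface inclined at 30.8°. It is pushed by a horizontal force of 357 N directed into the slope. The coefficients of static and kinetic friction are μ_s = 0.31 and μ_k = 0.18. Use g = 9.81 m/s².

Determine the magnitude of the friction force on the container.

f ≈ 20.3 N (down the incline)

Normal direction: N = m g cos θ + P sin θ = 663.1 N.
Along the incline, the net driving force (taking up-slope positive) is P cos θ − m g sin θ = 306.6 − 286.3 = 20.33 N, so equilibrium requires friction f = -20.33 N (down-slope).
Maximum static friction: μ_s N = 0.31 × 663.1 = 205.6 N.
Since 20.33 N is within the 205.6 N limit, the container stays put and friction is exactly 20.3 N.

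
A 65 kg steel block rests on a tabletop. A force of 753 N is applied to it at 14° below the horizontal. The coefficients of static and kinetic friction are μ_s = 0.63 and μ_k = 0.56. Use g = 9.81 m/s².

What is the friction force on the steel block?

f ≈ 459 N

Vertical equilibrium gives N = m g + P sin α = 819.8 N.
For equilibrium, f = P cos α = 753×cos 14° = 730.6 N.
The static-friction limit is μ_s N = 516.5 N.
730.6 > 516.5 N → the steel block slides; f = μ_k N = 0.56×819.8 = 459 N.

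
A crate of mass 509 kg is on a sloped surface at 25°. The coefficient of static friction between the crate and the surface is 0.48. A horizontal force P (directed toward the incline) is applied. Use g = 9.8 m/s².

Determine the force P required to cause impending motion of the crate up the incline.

At impending motion up the slope, friction acts down-slope at its limit: f = μ_s N.
Perpendicular to the incline: N = m g cos θ + P sin θ.
Along the incline: P cos θ = m g sin θ + μ_s N = m g sin θ + μ_s (m g cos θ + P sin θ).
Solving, P (cos θ − μ_s sin θ) = m g (sin θ + μ_s cos θ), so P = 509×9.8×(sin 25° + 0.48 cos 25°)/(cos 25° − 0.48 sin 25°) = 4990×0.8576/0.7035 = 6080 N.

P ≈ 6080 N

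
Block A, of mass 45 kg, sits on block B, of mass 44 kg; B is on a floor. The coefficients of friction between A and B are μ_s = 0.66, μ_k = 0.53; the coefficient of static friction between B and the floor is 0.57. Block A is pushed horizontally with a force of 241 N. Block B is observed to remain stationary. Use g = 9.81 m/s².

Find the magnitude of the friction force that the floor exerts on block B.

The normal force B exerts on A is simply A's weight, N₁ = 441.5 N.
So the A–B interface can sustain at most μ_s N₁ = 291.4 N of static friction.
P = 241 N is within that limit, so A and B move together (both at rest); the A–B friction is simply f₁ = P = 241 N.
By Newton's third law B feels 241 N forward from A. With B stationary, the floor's static friction on B balances it: f₂ = 241 N (well within μ_s(m_A+m_B)g = 497.7 N).

f ≈ 241 N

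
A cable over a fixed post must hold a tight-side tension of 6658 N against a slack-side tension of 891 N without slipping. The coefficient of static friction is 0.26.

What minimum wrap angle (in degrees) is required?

β_min ≈ 443°

T₂/T₁ = e^{μβ} → β = ln(T₂/T₁)/μ.
β = ln(6658/891)/0.26 = 2.011/0.26 = 7.735 rad.
In degrees: β = 7.735 × 180/π = 443°.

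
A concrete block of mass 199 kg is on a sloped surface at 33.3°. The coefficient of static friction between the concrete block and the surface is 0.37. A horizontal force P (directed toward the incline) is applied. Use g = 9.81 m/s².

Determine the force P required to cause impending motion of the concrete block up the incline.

P ≈ 2650 N

At impending motion up the slope, friction acts down-slope at its limit: f = μ_s N.
Perpendicular to the incline: N = m g cos θ + P sin θ.
Along the incline: P cos θ = m g sin θ + μ_s N = m g sin θ + μ_s (m g cos θ + P sin θ).
Solving, P (cos θ − μ_s sin θ) = m g (sin θ + μ_s cos θ), so P = 199×9.81×(sin 33.3° + 0.37 cos 33.3°)/(cos 33.3° − 0.37 sin 33.3°) = 1950×0.8583/0.6327 = 2650 N.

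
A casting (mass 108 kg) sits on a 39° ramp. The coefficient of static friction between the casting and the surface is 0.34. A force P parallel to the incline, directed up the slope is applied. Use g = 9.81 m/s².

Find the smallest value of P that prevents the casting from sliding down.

P_min ≈ 387 N

The casting tends to slide down (tan θ > μ_s), so at the point of impending slip friction acts up-slope at its limit: f = μ_s N.
P is parallel to the surface, so N = m g cos θ = 823 N.
Along the incline: P + μ_s N = m g sin θ, so P = 667 − 0.34×823 = 387 N.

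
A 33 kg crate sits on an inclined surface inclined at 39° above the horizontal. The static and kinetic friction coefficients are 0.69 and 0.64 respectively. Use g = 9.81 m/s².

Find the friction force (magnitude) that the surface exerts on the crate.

f ≈ 161 N (up the incline)

Perpendicular to the surface, N = m g cos θ = 33·9.81·cos 39° = 251.6 N.
Along the slope the weight component is m g sin θ = 203.7 N; friction must supply exactly this, acting up-slope.
Static friction can supply at most μ_s N = 173.6 N.
Since |203.7| > 173.6 N, static friction cannot hold it; the crate slides down the incline and kinetic friction applies: f = μ_k N = 0.64 × 251.6 = 161 N.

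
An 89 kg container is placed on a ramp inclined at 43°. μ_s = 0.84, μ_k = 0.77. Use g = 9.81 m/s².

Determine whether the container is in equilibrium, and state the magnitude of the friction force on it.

f ≈ 492 N

N = m g cos θ = 639 N.
Down-slope weight component: m g sin θ = 595 N.
μ_s N = 536 N.
595 > 536 N, so it slides; kinetic friction f = μ_k N = 0.77×639 = 492 N.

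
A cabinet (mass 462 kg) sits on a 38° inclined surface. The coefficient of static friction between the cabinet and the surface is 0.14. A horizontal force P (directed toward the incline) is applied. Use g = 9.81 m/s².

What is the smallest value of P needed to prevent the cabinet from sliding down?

The cabinet tends to slide down (tan θ > μ_s), so at the point of impending slip friction acts up-slope at its limit: f = μ_s N.
Perpendicular to the incline: N = m g cos θ + P sin θ.
Along the incline: P cos θ + μ_s N = m g sin θ, i.e. P cos θ + μ_s (m g cos θ + P sin θ) = m g sin θ.
Solving, P (cos θ + μ_s sin θ) = m g (sin θ − μ_s cos θ), so P = 4530×0.5053/0.8742 = 2620 N.

P_min ≈ 2620 N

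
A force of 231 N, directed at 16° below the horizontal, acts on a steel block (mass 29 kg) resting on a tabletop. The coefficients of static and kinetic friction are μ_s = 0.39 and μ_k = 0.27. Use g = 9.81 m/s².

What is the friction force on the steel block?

f ≈ 94 N

N = m g + P sin α = 284.5 + 231×sin 16° = 348.2 N.
The horizontal driving force is P cos α = 222.1 N, so equilibrium needs friction f = 222.1 N.
μ_s N = 0.39 × 348.2 = 135.8 N.
The required friction exceeds μ_s N, so the steel block moves and f = μ_k N = 94 N.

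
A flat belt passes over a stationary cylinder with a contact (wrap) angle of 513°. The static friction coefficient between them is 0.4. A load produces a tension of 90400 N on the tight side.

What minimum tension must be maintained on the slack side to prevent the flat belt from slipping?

T_min ≈ 2520 N

Capstan equation at impending slip: T_tight/T_slack = e^{μβ}.
β = 513° = 8.954 rad; e^{μβ} = e^{0.4×8.954} = 35.92.
T_slack = T_tight / e^{μβ} = 90400 / 35.92 = 2520 N.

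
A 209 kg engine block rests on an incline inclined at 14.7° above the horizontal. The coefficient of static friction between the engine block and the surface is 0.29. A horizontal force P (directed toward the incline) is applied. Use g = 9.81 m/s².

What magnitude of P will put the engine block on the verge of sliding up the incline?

P ≈ 1230 N

At impending motion up the slope, friction acts down-slope at its limit: f = μ_s N.
Perpendicular to the incline: N = m g cos θ + P sin θ.
Along the incline: P cos θ = m g sin θ + μ_s N = m g sin θ + μ_s (m g cos θ + P sin θ).
Solving, P (cos θ − μ_s sin θ) = m g (sin θ + μ_s cos θ), so P = 209×9.81×(sin 14.7° + 0.29 cos 14.7°)/(cos 14.7° − 0.29 sin 14.7°) = 2050×0.5343/0.8937 = 1230 N.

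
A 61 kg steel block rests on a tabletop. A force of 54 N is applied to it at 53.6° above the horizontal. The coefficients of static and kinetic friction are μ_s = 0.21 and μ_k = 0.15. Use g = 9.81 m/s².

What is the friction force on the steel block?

The vertical component of P reduces the normal force: N = m g − P sin α = 598.4 − 43.46 = 554.9 N.
Horizontally, friction must balance P cos α = 32.04 N.
The static-friction limit is μ_s N = 116.5 N.
32.04 ≤ 116.5 N → static; friction equals the required 32 N.

f ≈ 32 N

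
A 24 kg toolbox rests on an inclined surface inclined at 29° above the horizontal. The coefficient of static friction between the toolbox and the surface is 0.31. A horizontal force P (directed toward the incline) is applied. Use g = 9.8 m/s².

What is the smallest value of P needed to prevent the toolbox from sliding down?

P_min ≈ 49 N

The toolbox tends to slide down (tan θ > μ_s), so at the point of impending slip friction acts up-slope at its limit: f = μ_s N.
Perpendicular to the incline: N = m g cos θ + P sin θ.
Along the incline: P cos θ + μ_s N = m g sin θ, i.e. P cos θ + μ_s (m g cos θ + P sin θ) = m g sin θ.
Solving, P (cos θ + μ_s sin θ) = m g (sin θ − μ_s cos θ), so P = 235×0.2137/1.025 = 49 N.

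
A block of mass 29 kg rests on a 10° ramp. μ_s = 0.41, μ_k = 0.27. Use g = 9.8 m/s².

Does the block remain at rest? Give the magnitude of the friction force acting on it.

N = m g cos θ = 280 N.
Down-slope weight component: m g sin θ = 49.4 N.
μ_s N = 115 N.
49.4 ≤ 115 N, so it stays put; friction = 49.4 N.

f ≈ 49.4 N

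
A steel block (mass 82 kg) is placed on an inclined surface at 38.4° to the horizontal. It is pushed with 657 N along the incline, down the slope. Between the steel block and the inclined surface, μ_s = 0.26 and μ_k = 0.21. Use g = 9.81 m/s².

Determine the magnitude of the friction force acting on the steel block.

f ≈ 132 N (up the incline)

Perpendicular to the surface, N = m g cos θ = 82·9.81·cos 38.4° = 630.4 N.
The friction needed for equilibrium is m g sin θ + P = 499.7 + 657 = 1157 N, measured positive up-slope.
Static friction can supply at most μ_s N = 163.9 N.
|1157| exceeds 163.9 N, so the steel block slips down-slope; friction is kinetic, f = μ_k N = 0.21×630.4 = 132 N.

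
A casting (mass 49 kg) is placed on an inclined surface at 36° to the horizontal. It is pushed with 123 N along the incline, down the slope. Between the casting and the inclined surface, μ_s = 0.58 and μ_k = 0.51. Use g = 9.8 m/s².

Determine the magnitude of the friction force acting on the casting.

Perpendicular to the surface, N = m g cos θ = 49·9.8·cos 36° = 388.5 N.
Parallel to the incline, ΣF = 0 gives f = m g sin θ + P = 282.3 + 123 = 405.3 N (up-slope positive).
The static-friction ceiling is μ_s N = 0.58 × 388.5 = 225.3 N.
Since |405.3| > 225.3 N, static friction cannot hold it; the casting slides down the incline and kinetic friction applies: f = μ_k N = 0.51 × 388.5 = 198 N.

f ≈ 198 N (up the incline)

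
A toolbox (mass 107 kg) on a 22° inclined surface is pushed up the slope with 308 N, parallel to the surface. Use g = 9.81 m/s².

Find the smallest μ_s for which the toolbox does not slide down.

N = m g cos θ = 973.2 N.
Friction must make up the shortfall along the incline: f = m g sin θ − P = 393.2 − 308 = 85.21 N.
At the threshold f = μ_s N, so μ_s,min = 85.21/973.2 = 0.0876.

μ_s,min ≈ 0.0876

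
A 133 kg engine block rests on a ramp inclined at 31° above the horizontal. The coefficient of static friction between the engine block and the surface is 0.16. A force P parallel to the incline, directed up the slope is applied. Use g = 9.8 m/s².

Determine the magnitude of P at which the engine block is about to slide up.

At impending motion up the slope, friction acts down-slope at its limit: f = μ_s N.
P is parallel to the surface, so N = m g cos θ = 1120 N.
Along the incline: P = m g sin θ + μ_s N = 671 + 0.16×1120 = 850 N.

P ≈ 850 N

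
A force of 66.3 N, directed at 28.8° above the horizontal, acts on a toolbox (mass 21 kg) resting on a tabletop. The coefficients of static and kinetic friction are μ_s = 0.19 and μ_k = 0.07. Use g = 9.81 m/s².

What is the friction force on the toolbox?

f ≈ 12.2 N

Vertical equilibrium gives N = m g − P sin α = 174.1 N.
The horizontal driving force is P cos α = 58.1 N, so equilibrium needs friction f = 58.1 N.
μ_s N = 0.19 × 174.1 = 33.07 N.
The required friction exceeds μ_s N, so the toolbox moves and f = μ_k N = 12.2 N.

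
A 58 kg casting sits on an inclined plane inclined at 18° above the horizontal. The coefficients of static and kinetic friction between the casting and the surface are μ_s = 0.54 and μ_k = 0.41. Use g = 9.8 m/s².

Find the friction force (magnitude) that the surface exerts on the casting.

Perpendicular to the surface, N = m g cos θ = 58·9.8·cos 18° = 540.6 N.
Along the slope the weight component is m g sin θ = 175.6 N; friction must supply exactly this, acting up-slope.
Static friction can supply at most μ_s N = 291.9 N.
Since |175.6| ≤ 291.9 N, the casting remains in static equilibrium and friction takes exactly the required value.

f ≈ 176 N (up the incline)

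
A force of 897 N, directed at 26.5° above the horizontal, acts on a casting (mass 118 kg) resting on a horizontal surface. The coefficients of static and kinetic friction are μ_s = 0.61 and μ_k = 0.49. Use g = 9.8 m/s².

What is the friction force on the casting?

Vertical equilibrium gives N = m g − P sin α = 756.2 N.
The horizontal driving force is P cos α = 802.8 N, so equilibrium needs friction f = 802.8 N.
The static-friction limit is μ_s N = 461.3 N.
802.8 > 461.3 N → the casting slides; f = μ_k N = 0.49×756.2 = 371 N.

f ≈ 371 N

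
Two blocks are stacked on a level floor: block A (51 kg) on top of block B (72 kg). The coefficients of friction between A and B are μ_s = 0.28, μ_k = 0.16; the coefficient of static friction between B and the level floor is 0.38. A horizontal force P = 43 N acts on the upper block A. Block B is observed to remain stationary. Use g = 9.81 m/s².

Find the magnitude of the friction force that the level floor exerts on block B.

f ≈ 43 N

The normal force B exerts on A is simply A's weight, N₁ = 500.3 N.
So the A–B interface can sustain at most μ_s N₁ = 140.1 N of static friction.
Since P = 43 N ≤ 140.1 N, A does not slip on B; friction on A equals P = 43 N.
B experiences an equal 43 N forward from A (third law). B is in equilibrium, so the floor supplies f₂ = 43 N of static friction (limit μ_s(m_A+m_B)g = 458.5 N, not exceeded).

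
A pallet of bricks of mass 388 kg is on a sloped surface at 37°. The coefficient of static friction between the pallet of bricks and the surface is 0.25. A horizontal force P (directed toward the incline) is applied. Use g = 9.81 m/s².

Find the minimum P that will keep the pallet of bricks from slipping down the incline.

P_min ≈ 1610 N

The pallet of bricks tends to slide down (tan θ > μ_s), so at the point of impending slip friction acts up-slope at its limit: f = μ_s N.
Perpendicular to the incline: N = m g cos θ + P sin θ.
Along the incline: P cos θ + μ_s N = m g sin θ, i.e. P cos θ + μ_s (m g cos θ + P sin θ) = m g sin θ.
Solving, P (cos θ + μ_s sin θ) = m g (sin θ − μ_s cos θ), so P = 3810×0.4022/0.9491 = 1610 N.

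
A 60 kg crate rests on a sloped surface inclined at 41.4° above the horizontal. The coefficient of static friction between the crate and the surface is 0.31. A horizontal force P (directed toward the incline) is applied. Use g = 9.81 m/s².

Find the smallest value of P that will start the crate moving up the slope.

At impending motion up the slope, friction acts down-slope at its limit: f = μ_s N.
Perpendicular to the incline: N = m g cos θ + P sin θ.
Along the incline: P cos θ = m g sin θ + μ_s N = m g sin θ + μ_s (m g cos θ + P sin θ).
Solving, P (cos θ − μ_s sin θ) = m g (sin θ + μ_s cos θ), so P = 60×9.81×(sin 41.4° + 0.31 cos 41.4°)/(cos 41.4° − 0.31 sin 41.4°) = 589×0.8938/0.5451 = 965 N.

P ≈ 965 N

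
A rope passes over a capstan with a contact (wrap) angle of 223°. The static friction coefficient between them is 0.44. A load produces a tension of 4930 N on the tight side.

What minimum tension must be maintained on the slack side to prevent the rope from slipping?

Capstan equation at impending slip: T_tight/T_slack = e^{μβ}.
β = 223° = 3.892 rad; e^{μβ} = e^{0.44×3.892} = 5.543.
T_slack = T_tight / e^{μβ} = 4930 / 5.543 = 889 N.

T_min ≈ 889 N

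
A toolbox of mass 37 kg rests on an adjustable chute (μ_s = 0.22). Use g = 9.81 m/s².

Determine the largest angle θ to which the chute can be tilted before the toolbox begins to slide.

θ_max ≈ 12.4°

At the slip threshold, m g sin θ = μ_s · m g cos θ, so tan θ = μ_s.
θ_max = arctan(0.22) = 12.4°.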